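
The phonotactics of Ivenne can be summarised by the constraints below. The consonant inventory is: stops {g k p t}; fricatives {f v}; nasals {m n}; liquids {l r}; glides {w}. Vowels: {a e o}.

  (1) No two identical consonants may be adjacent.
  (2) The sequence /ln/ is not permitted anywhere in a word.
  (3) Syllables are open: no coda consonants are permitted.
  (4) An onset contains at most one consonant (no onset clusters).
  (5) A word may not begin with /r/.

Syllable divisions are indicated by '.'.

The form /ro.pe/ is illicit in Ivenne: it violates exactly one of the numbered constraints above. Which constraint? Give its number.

5

/ro.pe/: word begins with /r/.
This is a violation of constraint 5: "A word may not begin with /r/."
The remaining constraints (1, 2, 3, 4) are satisfied.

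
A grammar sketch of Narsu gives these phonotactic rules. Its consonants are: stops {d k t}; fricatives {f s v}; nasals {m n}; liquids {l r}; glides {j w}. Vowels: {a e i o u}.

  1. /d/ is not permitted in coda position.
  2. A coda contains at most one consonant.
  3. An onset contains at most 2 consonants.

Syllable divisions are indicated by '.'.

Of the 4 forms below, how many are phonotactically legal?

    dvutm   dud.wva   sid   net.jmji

0

dvutm — violates constraint 2: syllable 1 coda /tm/ has 2 consonants (> 1) → phonotactically illegal
dud.wva — violates constraint 1: syllable 1 coda contains /d/ → phonotactically illegal
sid — violates constraint 1: syllable 1 coda contains /d/ → phonotactically illegal
net.jmji — violates constraint 3: syllable 2 onset /jmj/ has 3 consonants (> 2) → phonotactically illegal
No form is phonotactically legal → 0.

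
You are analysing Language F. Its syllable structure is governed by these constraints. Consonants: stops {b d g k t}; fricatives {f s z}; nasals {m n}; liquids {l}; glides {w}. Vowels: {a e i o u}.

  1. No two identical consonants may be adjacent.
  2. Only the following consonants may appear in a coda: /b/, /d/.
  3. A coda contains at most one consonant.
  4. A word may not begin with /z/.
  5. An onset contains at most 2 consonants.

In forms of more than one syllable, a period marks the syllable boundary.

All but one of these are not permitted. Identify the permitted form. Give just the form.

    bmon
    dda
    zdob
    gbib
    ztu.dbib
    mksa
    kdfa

bmon — violates constraint 2: syllable 1 coda contains /n/, which is not a licensed coda consonant → not permitted
dda — violates constraint 1: adjacent identical consonants /dd/ → not permitted
zdob — violates constraint 4: word begins with /z/ → not permitted
gbib — σ1 onset /gb/ (2C), coda /b/ ok → permitted
ztu.dbib — violates constraint 4: word begins with /z/ → not permitted
mksa — violates constraint 5: syllable 1 onset /mks/ has 3 consonants (> 2) → not permitted
kdfa — violates constraint 5: syllable 1 onset /kdf/ has 3 consonants (> 2) → not permitted

gbib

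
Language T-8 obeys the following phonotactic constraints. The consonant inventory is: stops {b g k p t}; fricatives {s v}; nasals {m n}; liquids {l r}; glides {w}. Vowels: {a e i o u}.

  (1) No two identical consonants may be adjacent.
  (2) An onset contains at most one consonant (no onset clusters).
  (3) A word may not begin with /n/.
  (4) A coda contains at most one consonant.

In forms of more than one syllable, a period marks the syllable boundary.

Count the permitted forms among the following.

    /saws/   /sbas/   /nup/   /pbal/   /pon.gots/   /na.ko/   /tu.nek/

1

/saws/ — violates constraint 4: syllable 1 coda /ws/ has 2 consonants (> 1) → not permitted
/sbas/ — violates constraint 2: syllable 1 onset /sb/ has 2 consonants (> 1) → not permitted
/nup/ — violates constraint 3: word begins with /n/ → not permitted
/pbal/ — violates constraint 2: syllable 1 onset /pb/ has 2 consonants (> 1) → not permitted
/pon.gots/ — violates constraint 4: syllable 2 coda /ts/ has 2 consonants (> 1) → not permitted
/na.ko/ — violates constraint 3: word begins with /n/ → not permitted
/tu.nek/ — σ1 onset /t/, coda /∅/ ok; σ2 onset /n/, coda /k/ ok → permitted
Permitted: /tu.nek/ → 1.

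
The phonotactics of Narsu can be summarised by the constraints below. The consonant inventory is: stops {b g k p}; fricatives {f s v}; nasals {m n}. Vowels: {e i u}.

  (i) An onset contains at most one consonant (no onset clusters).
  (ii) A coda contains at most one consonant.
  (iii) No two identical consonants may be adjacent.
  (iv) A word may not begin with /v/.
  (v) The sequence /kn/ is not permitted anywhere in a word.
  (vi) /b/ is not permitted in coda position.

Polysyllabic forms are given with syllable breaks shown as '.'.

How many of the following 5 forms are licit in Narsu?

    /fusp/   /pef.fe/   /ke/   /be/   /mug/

/fusp/ — violates constraint (ii): syllable 1 coda /sp/ has 2 consonants (> 1) → illicit
/pef.fe/ — violates constraint (iii): adjacent identical consonants /ff/ → illicit
/ke/ — σ1 onset /k/, coda /∅/ ok → licit
/be/ — σ1 onset /b/, coda /∅/ ok → licit
/mug/ — σ1 onset /m/, coda /g/ ok → licit
Licit: /ke/, /be/, /mug/ → 3.

3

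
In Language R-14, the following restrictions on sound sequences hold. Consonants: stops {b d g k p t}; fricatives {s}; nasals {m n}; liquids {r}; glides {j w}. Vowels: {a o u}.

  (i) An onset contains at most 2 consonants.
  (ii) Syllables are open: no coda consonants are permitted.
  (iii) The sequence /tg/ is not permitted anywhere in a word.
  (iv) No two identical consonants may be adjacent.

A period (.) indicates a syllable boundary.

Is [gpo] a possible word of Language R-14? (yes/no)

yes

[gpo] — σ1 onset /gp/ (2C), coda /∅/ ok → licit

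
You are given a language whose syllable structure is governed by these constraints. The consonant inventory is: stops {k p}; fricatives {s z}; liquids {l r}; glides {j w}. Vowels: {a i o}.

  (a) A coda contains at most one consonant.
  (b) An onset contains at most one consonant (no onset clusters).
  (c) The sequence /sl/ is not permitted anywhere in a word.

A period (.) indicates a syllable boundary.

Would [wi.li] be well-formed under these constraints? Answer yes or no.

yes

[wi.li] — σ1 onset /w/, coda /∅/ ok; σ2 onset /l/, coda /∅/ ok → well-formed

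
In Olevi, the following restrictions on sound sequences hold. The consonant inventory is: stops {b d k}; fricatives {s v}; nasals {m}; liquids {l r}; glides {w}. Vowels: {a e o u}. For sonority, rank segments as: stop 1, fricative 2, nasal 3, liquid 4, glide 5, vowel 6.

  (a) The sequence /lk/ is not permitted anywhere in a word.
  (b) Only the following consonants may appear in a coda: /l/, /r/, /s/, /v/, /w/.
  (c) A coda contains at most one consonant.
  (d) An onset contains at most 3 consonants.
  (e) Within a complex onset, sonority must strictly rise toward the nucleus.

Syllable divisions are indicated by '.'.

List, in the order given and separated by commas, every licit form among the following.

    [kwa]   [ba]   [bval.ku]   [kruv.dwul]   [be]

[kwa] — σ1 onset /kw/ (1→5 rises), coda /∅/ ok → licit
[ba] — σ1 onset /b/, coda /∅/ ok → licit
[bval.ku] — violates constraint (a): contains banned sequence /lk/ → illicit
[kruv.dwul] — σ1 onset /kr/ (1→4 rises), coda /v/ ok; σ2 onset /dw/ (1→5 rises), coda /l/ ok → licit
[be] — σ1 onset /b/, coda /∅/ ok → licit

[kwa], [ba], [kruv.dwul], [be]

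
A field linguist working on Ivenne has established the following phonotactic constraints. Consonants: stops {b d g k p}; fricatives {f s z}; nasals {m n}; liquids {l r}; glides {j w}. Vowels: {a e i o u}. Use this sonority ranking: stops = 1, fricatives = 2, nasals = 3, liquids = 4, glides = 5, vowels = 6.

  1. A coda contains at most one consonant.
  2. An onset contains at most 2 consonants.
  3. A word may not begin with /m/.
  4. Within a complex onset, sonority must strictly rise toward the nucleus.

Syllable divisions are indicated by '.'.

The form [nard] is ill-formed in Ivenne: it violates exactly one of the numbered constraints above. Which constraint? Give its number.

1

[nard]: syllable 1 coda /rd/ has 2 consonants (> 1).
This is a violation of constraint 1: "A coda contains at most one consonant."
The remaining constraints (2, 3, 4) are satisfied.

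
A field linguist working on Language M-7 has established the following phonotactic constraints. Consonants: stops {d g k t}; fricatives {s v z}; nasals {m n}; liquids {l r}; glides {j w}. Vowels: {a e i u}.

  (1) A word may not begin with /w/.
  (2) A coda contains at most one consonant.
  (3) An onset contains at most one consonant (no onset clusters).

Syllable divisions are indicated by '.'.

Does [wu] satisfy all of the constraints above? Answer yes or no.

[wu] — violates constraint 1: word begins with /w/ → phonotactically illegal

no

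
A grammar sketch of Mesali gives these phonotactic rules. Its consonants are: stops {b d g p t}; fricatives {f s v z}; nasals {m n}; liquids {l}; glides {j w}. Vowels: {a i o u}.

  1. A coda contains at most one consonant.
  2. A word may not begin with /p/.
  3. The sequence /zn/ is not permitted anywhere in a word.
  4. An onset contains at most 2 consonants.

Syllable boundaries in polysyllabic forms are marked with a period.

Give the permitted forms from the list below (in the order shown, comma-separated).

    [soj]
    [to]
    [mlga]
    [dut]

[soj] — σ1 onset /s/, coda /j/ ok → permitted
[to] — σ1 onset /t/, coda /∅/ ok → permitted
[mlga] — violates constraint 4: syllable 1 onset /mlg/ has 3 consonants (> 2) → not permitted
[dut] — σ1 onset /d/, coda /t/ ok → permitted

[soj], [to], [dut]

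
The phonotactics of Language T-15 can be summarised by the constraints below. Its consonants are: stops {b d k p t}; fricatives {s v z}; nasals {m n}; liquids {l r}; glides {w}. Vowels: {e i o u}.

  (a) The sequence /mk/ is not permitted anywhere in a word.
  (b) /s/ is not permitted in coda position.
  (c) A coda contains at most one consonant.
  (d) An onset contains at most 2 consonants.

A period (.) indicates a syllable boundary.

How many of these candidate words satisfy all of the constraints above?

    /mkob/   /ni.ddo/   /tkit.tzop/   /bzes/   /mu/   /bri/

4

/mkob/ — violates constraint (a): contains banned sequence /mk/ → ill-formed
/ni.ddo/ — σ1 onset /n/, coda /∅/ ok; σ2 onset /dd/ (2C), coda /∅/ ok → well-formed
/tkit.tzop/ — σ1 onset /tk/ (2C), coda /t/ ok; σ2 onset /tz/ (2C), coda /p/ ok → well-formed
/bzes/ — violates constraint (b): syllable 1 coda contains /s/ → ill-formed
/mu/ — σ1 onset /m/, coda /∅/ ok → well-formed
/bri/ — σ1 onset /br/ (2C), coda /∅/ ok → well-formed
Well-formed: /ni.ddo/, /tkit.tzop/, /mu/, /bri/ → 4.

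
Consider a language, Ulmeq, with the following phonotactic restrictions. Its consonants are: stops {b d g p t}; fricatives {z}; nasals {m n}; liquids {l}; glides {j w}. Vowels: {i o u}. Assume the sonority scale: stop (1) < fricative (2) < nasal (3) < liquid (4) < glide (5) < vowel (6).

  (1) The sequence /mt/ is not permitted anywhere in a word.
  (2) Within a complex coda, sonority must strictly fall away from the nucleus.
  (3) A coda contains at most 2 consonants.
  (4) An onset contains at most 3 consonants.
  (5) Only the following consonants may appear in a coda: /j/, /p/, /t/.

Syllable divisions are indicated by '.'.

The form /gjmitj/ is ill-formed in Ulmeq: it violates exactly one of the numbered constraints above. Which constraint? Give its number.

/gjmitj/: syllable 1 coda /tj/: /t/ (stop, 1) → /j/ (glide, 5) does not fall.
This is a violation of constraint 2: "Within a complex coda, sonority must strictly fall away from the nucleus."
The remaining constraints (1, 3, 4, 5) are satisfied.

2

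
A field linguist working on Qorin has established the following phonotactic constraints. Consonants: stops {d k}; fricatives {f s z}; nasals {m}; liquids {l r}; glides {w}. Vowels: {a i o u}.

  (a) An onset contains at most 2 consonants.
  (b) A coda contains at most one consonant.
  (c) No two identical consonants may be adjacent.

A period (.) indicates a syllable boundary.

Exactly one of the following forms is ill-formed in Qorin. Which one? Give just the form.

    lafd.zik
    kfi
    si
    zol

lafd.zik — violates constraint (b): syllable 1 coda /fd/ has 2 consonants (> 1) → ill-formed
kfi — σ1 onset /kf/ (2C), coda /∅/ ok → well-formed
si — σ1 onset /s/, coda /∅/ ok → well-formed
zol — σ1 onset /z/, coda /l/ ok → well-formed

lafd.zik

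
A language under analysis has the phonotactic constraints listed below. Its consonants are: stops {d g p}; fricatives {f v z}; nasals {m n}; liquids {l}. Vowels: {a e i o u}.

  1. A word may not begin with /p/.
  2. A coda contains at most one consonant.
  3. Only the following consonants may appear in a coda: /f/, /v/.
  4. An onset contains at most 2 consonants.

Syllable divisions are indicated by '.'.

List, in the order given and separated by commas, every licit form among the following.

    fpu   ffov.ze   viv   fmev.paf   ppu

fpu, ffov.ze, viv, fmev.paf

fpu — σ1 onset /fp/ (2C), coda /∅/ ok → licit
ffov.ze — σ1 onset /ff/ (2C), coda /v/ ok; σ2 onset /z/, coda /∅/ ok → licit
viv — σ1 onset /v/, coda /v/ ok → licit
fmev.paf — σ1 onset /fm/ (2C), coda /v/ ok; σ2 onset /p/, coda /f/ ok → licit
ppu — violates constraint 1: word begins with /p/ → illicit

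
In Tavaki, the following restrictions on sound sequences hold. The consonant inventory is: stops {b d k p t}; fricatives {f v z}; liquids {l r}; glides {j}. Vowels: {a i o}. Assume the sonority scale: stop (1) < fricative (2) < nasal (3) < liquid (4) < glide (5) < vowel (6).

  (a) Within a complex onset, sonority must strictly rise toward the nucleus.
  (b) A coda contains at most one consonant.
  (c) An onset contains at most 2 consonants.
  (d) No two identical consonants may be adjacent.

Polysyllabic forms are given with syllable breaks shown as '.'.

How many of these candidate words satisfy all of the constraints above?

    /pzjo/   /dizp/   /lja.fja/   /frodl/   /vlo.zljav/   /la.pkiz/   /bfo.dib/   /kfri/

2

/pzjo/ — violates constraint (c): syllable 1 onset /pzj/ has 3 consonants (> 2) → not permitted
/dizp/ — violates constraint (b): syllable 1 coda /zp/ has 2 consonants (> 1) → not permitted
/lja.fja/ — σ1 onset /lj/ (4→5 rises), coda /∅/ ok; σ2 onset /fj/ (2→5 rises), coda /∅/ ok → permitted
/frodl/ — violates constraint (b): syllable 1 coda /dl/ has 2 consonants (> 1) → not permitted
/vlo.zljav/ — violates constraint (c): syllable 2 onset /zlj/ has 3 consonants (> 2) → not permitted
/la.pkiz/ — violates constraint (a): syllable 2 onset /pk/: /p/ (stop, 1) → /k/ (stop, 1) does not rise → not permitted
/bfo.dib/ — σ1 onset /bf/ (1→2 rises), coda /∅/ ok; σ2 onset /d/, coda /b/ ok → permitted
/kfri/ — violates constraint (c): syllable 1 onset /kfr/ has 3 consonants (> 2) → not permitted
Permitted: /lja.fja/, /bfo.dib/ → 2.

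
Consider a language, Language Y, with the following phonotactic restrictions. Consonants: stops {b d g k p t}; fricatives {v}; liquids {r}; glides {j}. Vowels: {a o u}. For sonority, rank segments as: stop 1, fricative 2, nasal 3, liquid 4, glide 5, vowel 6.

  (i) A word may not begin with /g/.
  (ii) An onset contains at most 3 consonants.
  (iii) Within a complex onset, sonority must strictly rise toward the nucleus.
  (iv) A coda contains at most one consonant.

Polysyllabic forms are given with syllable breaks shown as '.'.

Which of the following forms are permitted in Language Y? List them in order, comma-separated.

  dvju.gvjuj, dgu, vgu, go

dvju.gvjuj — σ1 onset /dvj/ (1→2→5 rises), coda /∅/ ok; σ2 onset /gvj/ (1→2→5 rises), coda /j/ ok → permitted
dgu — violates constraint (iii): syllable 1 onset /dg/: /d/ (stop, 1) → /g/ (stop, 1) does not rise → not permitted
vgu — violates constraint (iii): syllable 1 onset /vg/: /v/ (fricative, 2) → /g/ (stop, 1) does not rise → not permitted
go — violates constraint (i): word begins with /g/ → not permitted

dvju.gvjuj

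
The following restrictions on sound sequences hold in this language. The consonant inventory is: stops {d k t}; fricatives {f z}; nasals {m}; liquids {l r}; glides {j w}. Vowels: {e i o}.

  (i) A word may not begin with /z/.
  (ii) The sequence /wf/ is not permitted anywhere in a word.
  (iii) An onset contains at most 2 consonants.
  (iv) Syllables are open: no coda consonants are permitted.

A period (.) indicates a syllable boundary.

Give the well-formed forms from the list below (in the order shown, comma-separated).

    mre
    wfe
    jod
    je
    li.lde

mre, je, li.lde

mre — σ1 onset /mr/ (2C), coda /∅/ ok → well-formed
wfe — violates constraint (ii): contains banned sequence /wf/ → ill-formed
jod — violates constraint (iv): syllable 1 coda /d/ has 1 consonant (> 0) → ill-formed
je — σ1 onset /j/, coda /∅/ ok → well-formed
li.lde — σ1 onset /l/, coda /∅/ ok; σ2 onset /ld/ (2C), coda /∅/ ok → well-formed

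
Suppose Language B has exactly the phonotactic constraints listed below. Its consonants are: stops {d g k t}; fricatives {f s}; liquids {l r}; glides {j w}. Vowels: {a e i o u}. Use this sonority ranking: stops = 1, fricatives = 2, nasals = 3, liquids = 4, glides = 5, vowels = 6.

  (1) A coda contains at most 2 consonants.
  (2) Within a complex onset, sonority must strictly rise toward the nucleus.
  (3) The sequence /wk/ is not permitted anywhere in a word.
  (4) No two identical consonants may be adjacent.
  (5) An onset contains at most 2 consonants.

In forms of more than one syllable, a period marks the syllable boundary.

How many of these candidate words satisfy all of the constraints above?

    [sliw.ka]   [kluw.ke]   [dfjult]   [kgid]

[sliw.ka] — violates constraint 3: contains banned sequence /wk/ → not permitted
[kluw.ke] — violates constraint 3: contains banned sequence /wk/ → not permitted
[dfjult] — violates constraint 5: syllable 1 onset /dfj/ has 3 consonants (> 2) → not permitted
[kgid] — violates constraint 2: syllable 1 onset /kg/: /k/ (stop, 1) → /g/ (stop, 1) does not rise → not permitted
No form is permitted → 0.

0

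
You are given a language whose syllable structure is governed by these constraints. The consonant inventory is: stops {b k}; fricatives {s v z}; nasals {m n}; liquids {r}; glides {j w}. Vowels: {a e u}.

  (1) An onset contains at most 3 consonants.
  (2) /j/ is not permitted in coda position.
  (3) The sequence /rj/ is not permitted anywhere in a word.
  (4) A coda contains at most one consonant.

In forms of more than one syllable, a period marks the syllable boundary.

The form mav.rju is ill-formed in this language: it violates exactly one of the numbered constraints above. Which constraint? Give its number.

3

mav.rju: contains banned sequence /rj/.
This is a violation of constraint 3: "The sequence /rj/ is not permitted anywhere in a word."
The remaining constraints (1, 2, 4) are satisfied.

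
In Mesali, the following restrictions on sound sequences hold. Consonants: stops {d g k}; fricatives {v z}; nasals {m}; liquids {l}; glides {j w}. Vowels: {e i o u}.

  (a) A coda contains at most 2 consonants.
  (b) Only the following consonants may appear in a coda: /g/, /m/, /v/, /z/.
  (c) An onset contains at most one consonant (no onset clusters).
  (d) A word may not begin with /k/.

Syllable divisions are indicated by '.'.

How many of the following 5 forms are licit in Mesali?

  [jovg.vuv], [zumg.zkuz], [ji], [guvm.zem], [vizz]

[jovg.vuv] — σ1 onset /j/, coda /vg/ (2C) ok; σ2 onset /v/, coda /v/ ok → licit
[zumg.zkuz] — violates constraint (c): syllable 2 onset /zk/ has 2 consonants (> 1) → illicit
[ji] — σ1 onset /j/, coda /∅/ ok → licit
[guvm.zem] — σ1 onset /g/, coda /vm/ (2C) ok; σ2 onset /z/, coda /m/ ok → licit
[vizz] — σ1 onset /v/, coda /zz/ (2C) ok → licit
Licit: [jovg.vuv], [ji], [guvm.zem], [vizz] → 4.

4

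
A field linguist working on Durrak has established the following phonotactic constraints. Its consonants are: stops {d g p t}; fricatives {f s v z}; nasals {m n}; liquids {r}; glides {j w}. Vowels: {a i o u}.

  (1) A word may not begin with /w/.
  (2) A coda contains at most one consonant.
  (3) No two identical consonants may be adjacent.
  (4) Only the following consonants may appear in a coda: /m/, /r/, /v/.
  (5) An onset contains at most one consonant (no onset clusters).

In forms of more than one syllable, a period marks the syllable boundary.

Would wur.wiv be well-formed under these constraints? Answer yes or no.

wur.wiv — violates constraint 1: word begins with /w/ → ill-formed

no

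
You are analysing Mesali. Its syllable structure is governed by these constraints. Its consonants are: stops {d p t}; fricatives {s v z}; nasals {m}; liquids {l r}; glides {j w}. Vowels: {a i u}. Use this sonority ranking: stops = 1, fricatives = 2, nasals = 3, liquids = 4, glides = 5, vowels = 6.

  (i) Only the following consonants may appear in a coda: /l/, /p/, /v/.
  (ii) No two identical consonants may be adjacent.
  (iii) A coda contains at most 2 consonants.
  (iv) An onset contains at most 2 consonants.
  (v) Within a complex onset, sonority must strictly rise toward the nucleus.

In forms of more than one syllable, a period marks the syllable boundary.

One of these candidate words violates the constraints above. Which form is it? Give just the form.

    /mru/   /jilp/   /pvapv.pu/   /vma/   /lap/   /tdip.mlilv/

/mru/ — σ1 onset /mr/ (3→4 rises), coda /∅/ ok → well-formed
/jilp/ — σ1 onset /j/, coda /lp/ (2C) ok → well-formed
/pvapv.pu/ — σ1 onset /pv/ (1→2 rises), coda /pv/ (2C) ok; σ2 onset /p/, coda /∅/ ok → well-formed
/vma/ — σ1 onset /vm/ (2→3 rises), coda /∅/ ok → well-formed
/lap/ — σ1 onset /l/, coda /p/ ok → well-formed
/tdip.mlilv/ — violates constraint (v): syllable 1 onset /td/: /t/ (stop, 1) → /d/ (stop, 1) does not rise → ill-formed

/tdip.mlilv/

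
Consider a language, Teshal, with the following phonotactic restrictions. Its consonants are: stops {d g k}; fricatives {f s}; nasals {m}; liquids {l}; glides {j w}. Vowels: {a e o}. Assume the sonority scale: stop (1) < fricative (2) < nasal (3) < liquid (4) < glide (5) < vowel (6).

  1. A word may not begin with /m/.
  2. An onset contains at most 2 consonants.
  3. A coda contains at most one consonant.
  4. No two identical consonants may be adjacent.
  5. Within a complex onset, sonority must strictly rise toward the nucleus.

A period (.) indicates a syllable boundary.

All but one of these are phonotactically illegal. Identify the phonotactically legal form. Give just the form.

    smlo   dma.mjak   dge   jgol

dma.mjak

smlo — violates constraint 2: syllable 1 onset /sml/ has 3 consonants (> 2) → phonotactically illegal
dma.mjak — σ1 onset /dm/ (1→3 rises), coda /∅/ ok; σ2 onset /mj/ (3→5 rises), coda /k/ ok → phonotactically legal
dge — violates constraint 5: syllable 1 onset /dg/: /d/ (stop, 1) → /g/ (stop, 1) does not rise → phonotactically illegal
jgol — violates constraint 5: syllable 1 onset /jg/: /j/ (glide, 5) → /g/ (stop, 1) does not rise → phonotactically illegal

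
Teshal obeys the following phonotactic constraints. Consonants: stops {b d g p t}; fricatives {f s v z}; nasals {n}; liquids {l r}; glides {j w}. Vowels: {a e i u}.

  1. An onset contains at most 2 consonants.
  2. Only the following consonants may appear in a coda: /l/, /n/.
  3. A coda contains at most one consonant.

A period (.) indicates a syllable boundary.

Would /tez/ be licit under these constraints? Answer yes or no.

/tez/ — violates constraint 2: syllable 1 coda contains /z/, which is not a licensed coda consonant → illicit

no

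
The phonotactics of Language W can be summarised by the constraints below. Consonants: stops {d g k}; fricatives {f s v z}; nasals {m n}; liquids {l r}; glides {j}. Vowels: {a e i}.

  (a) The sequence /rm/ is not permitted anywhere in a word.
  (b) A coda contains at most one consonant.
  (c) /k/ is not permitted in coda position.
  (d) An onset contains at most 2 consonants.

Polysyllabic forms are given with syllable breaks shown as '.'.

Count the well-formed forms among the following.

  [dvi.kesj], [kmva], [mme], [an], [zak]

[dvi.kesj] — violates constraint (b): syllable 2 coda /sj/ has 2 consonants (> 1) → ill-formed
[kmva] — violates constraint (d): syllable 1 onset /kmv/ has 3 consonants (> 2) → ill-formed
[mme] — σ1 onset /mm/ (2C), coda /∅/ ok → well-formed
[an] — σ1 onset /∅/, coda /n/ ok → well-formed
[zak] — violates constraint (c): syllable 1 coda contains /k/ → ill-formed
Well-formed: [mme], [an] → 2.

2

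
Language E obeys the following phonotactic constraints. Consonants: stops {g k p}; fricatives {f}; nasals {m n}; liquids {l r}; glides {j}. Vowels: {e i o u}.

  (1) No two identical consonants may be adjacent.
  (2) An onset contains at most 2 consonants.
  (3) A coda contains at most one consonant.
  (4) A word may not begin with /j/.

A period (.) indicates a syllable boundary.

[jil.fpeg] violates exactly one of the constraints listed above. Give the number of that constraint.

[jil.fpeg]: word begins with /j/.
This is a violation of constraint 4: "A word may not begin with /j/."
The remaining constraints (1, 2, 3) are satisfied.

4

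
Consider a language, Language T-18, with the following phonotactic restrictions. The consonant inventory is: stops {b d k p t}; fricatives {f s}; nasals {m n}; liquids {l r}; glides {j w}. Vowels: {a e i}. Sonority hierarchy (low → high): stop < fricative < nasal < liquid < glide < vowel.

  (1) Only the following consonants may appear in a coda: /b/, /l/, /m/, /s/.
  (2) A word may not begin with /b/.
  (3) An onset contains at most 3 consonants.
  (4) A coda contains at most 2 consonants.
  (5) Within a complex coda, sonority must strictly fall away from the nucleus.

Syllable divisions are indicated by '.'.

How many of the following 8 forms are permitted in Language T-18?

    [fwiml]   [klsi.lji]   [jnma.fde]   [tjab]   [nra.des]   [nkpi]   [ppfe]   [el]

7

[fwiml] — violates constraint 5: syllable 1 coda /ml/: /m/ (nasal, 3) → /l/ (liquid, 4) does not fall → not permitted
[klsi.lji] — σ1 onset /kls/ (3C), coda /∅/ ok; σ2 onset /lj/ (2C), coda /∅/ ok → permitted
[jnma.fde] — σ1 onset /jnm/ (3C), coda /∅/ ok; σ2 onset /fd/ (2C), coda /∅/ ok → permitted
[tjab] — σ1 onset /tj/ (2C), coda /b/ ok → permitted
[nra.des] — σ1 onset /nr/ (2C), coda /∅/ ok; σ2 onset /d/, coda /s/ ok → permitted
[nkpi] — σ1 onset /nkp/ (3C), coda /∅/ ok → permitted
[ppfe] — σ1 onset /ppf/ (3C), coda /∅/ ok → permitted
[el] — σ1 onset /∅/, coda /l/ ok → permitted
Permitted: [klsi.lji], [jnma.fde], [tjab], [nra.des], [nkpi], [ppfe], [el] → 7.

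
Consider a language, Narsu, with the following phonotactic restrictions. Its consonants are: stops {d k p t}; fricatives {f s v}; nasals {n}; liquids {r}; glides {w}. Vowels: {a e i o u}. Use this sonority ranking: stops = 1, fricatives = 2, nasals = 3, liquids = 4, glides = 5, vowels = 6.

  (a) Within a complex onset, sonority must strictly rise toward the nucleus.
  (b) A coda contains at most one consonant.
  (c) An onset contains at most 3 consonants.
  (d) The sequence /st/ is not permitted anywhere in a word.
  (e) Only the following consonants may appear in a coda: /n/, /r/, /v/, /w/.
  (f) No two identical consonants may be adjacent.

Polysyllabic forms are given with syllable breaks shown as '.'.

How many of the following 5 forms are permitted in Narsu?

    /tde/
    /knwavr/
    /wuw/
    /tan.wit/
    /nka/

1

/tde/ — violates constraint (a): syllable 1 onset /td/: /t/ (stop, 1) → /d/ (stop, 1) does not rise → not permitted
/knwavr/ — violates constraint (b): syllable 1 coda /vr/ has 2 consonants (> 1) → not permitted
/wuw/ — σ1 onset /w/, coda /w/ ok → permitted
/tan.wit/ — violates constraint (e): syllable 2 coda contains /t/, which is not a licensed coda consonant → not permitted
/nka/ — violates constraint (a): syllable 1 onset /nk/: /n/ (nasal, 3) → /k/ (stop, 1) does not rise → not permitted
Permitted: /wuw/ → 1.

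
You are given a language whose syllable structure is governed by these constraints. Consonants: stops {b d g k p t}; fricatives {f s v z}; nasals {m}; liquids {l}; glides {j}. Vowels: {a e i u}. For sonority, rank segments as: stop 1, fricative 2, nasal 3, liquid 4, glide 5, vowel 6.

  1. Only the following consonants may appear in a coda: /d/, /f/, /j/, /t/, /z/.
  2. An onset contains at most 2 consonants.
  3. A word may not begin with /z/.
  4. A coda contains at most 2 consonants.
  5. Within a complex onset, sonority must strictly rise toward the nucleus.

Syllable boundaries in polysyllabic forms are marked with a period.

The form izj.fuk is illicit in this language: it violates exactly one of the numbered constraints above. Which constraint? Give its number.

1

izj.fuk: syllable 2 coda contains /k/, which is not a licensed coda consonant.
This is a violation of constraint 1: "Only the following consonants may appear in a coda: /d/, /f/, /j/, /t/, /z/."
The remaining constraints (2, 3, 4, 5) are satisfied.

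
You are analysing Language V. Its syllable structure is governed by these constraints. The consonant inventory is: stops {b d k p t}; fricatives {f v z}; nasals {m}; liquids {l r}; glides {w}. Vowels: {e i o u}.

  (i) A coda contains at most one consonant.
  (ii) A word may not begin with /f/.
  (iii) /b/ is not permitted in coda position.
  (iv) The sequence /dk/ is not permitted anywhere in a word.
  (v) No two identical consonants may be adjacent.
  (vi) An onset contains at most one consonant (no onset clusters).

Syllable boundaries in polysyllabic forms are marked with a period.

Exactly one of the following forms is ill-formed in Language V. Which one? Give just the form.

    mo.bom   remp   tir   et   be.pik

remp

mo.bom — σ1 onset /m/, coda /∅/ ok; σ2 onset /b/, coda /m/ ok → well-formed
remp — violates constraint (i): syllable 1 coda /mp/ has 2 consonants (> 1) → ill-formed
tir — σ1 onset /t/, coda /r/ ok → well-formed
et — σ1 onset /∅/, coda /t/ ok → well-formed
be.pik — σ1 onset /b/, coda /∅/ ok; σ2 onset /p/, coda /k/ ok → well-formed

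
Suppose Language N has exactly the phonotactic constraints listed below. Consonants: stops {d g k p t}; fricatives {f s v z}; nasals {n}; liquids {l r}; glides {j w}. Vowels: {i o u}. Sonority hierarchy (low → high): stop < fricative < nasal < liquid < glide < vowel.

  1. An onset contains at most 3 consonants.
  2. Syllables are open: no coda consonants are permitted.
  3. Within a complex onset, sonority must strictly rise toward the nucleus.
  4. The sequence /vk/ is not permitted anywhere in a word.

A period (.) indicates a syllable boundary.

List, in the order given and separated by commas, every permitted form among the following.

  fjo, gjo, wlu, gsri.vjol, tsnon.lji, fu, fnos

fjo — σ1 onset /fj/ (2→5 rises), coda /∅/ ok → permitted
gjo — σ1 onset /gj/ (1→5 rises), coda /∅/ ok → permitted
wlu — violates constraint 3: syllable 1 onset /wl/: /w/ (glide, 5) → /l/ (liquid, 4) does not rise → not permitted
gsri.vjol — violates constraint 2: syllable 2 coda /l/ has 1 consonant (> 0) → not permitted
tsnon.lji — violates constraint 2: syllable 1 coda /n/ has 1 consonant (> 0) → not permitted
fu — σ1 onset /f/, coda /∅/ ok → permitted
fnos — violates constraint 2: syllable 1 coda /s/ has 1 consonant (> 0) → not permitted

fjo, gjo, fu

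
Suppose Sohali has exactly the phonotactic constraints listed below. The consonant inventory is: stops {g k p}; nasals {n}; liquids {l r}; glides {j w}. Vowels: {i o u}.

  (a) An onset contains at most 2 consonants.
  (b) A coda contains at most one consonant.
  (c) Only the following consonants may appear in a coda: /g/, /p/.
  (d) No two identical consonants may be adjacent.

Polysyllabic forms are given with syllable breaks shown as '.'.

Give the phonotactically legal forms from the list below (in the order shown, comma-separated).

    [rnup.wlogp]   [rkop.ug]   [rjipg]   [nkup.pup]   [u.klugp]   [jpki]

[rkop.ug]

[rnup.wlogp] — violates constraint (b): syllable 2 coda /gp/ has 2 consonants (> 1) → phonotactically illegal
[rkop.ug] — σ1 onset /rk/ (2C), coda /p/ ok; σ2 onset /∅/, coda /g/ ok → phonotactically legal
[rjipg] — violates constraint (b): syllable 1 coda /pg/ has 2 consonants (> 1) → phonotactically illegal
[nkup.pup] — violates constraint (d): adjacent identical consonants /pp/ → phonotactically illegal
[u.klugp] — violates constraint (b): syllable 2 coda /gp/ has 2 consonants (> 1) → phonotactically illegal
[jpki] — violates constraint (a): syllable 1 onset /jpk/ has 3 consonants (> 2) → phonotactically illegal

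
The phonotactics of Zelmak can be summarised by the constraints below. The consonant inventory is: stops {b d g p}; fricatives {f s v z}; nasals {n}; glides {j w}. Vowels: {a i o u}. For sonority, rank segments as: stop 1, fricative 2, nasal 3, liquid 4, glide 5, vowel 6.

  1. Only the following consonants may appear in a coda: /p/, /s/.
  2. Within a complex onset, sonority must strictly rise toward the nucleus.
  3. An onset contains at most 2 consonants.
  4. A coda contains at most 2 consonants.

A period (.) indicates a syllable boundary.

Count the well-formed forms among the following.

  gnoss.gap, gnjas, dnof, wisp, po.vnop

gnoss.gap — σ1 onset /gn/ (1→3 rises), coda /ss/ (2C) ok; σ2 onset /g/, coda /p/ ok → well-formed
gnjas — violates constraint 3: syllable 1 onset /gnj/ has 3 consonants (> 2) → ill-formed
dnof — violates constraint 1: syllable 1 coda contains /f/, which is not a licensed coda consonant → ill-formed
wisp — σ1 onset /w/, coda /sp/ (2C) ok → well-formed
po.vnop — σ1 onset /p/, coda /∅/ ok; σ2 onset /vn/ (2→3 rises), coda /p/ ok → well-formed
Well-formed: gnoss.gap, wisp, po.vnop → 3.

3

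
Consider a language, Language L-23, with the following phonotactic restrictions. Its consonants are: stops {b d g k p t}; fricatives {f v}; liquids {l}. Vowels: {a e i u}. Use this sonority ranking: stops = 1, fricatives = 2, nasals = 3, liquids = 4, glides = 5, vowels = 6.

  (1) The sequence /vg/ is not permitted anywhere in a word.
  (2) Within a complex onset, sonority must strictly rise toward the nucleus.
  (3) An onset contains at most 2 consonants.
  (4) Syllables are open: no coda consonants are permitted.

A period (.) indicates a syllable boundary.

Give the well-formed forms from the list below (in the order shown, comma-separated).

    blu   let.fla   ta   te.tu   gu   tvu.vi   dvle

blu — σ1 onset /bl/ (1→4 rises), coda /∅/ ok → well-formed
let.fla — violates constraint 4: syllable 1 coda /t/ has 1 consonant (> 0) → ill-formed
ta — σ1 onset /t/, coda /∅/ ok → well-formed
te.tu — σ1 onset /t/, coda /∅/ ok; σ2 onset /t/, coda /∅/ ok → well-formed
gu — σ1 onset /g/, coda /∅/ ok → well-formed
tvu.vi — σ1 onset /tv/ (1→2 rises), coda /∅/ ok; σ2 onset /v/, coda /∅/ ok → well-formed
dvle — violates constraint 3: syllable 1 onset /dvl/ has 3 consonants (> 2) → ill-formed

blu, ta, te.tu, gu, tvu.vi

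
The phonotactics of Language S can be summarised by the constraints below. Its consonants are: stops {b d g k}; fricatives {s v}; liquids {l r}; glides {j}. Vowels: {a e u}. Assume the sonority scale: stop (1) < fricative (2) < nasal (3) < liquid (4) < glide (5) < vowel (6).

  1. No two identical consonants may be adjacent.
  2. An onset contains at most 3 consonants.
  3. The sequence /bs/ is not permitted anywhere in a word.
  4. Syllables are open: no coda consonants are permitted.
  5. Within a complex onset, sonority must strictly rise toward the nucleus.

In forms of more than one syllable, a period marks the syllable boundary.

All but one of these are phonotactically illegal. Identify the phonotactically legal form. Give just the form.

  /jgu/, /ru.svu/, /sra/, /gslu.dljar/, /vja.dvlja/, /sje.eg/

/jgu/ — violates constraint 5: syllable 1 onset /jg/: /j/ (glide, 5) → /g/ (stop, 1) does not rise → phonotactically illegal
/ru.svu/ — violates constraint 5: syllable 2 onset /sv/: /s/ (fricative, 2) → /v/ (fricative, 2) does not rise → phonotactically illegal
/sra/ — σ1 onset /sr/ (2→4 rises), coda /∅/ ok → phonotactically legal
/gslu.dljar/ — violates constraint 4: syllable 2 coda /r/ has 1 consonant (> 0) → phonotactically illegal
/vja.dvlja/ — violates constraint 2: syllable 2 onset /dvlj/ has 4 consonants (> 3) → phonotactically illegal
/sje.eg/ — violates constraint 4: syllable 2 coda /g/ has 1 consonant (> 0) → phonotactically illegal

/sra/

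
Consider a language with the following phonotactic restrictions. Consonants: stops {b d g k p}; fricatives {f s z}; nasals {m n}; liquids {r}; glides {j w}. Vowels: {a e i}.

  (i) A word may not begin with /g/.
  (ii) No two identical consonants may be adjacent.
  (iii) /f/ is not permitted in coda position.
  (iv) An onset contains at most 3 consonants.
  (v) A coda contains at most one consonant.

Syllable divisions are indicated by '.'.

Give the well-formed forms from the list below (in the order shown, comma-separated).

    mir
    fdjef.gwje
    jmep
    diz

mir, jmep, diz

mir — σ1 onset /m/, coda /r/ ok → well-formed
fdjef.gwje — violates constraint (iii): syllable 1 coda contains /f/ → ill-formed
jmep — σ1 onset /jm/ (2C), coda /p/ ok → well-formed
diz — σ1 onset /d/, coda /z/ ok → well-formed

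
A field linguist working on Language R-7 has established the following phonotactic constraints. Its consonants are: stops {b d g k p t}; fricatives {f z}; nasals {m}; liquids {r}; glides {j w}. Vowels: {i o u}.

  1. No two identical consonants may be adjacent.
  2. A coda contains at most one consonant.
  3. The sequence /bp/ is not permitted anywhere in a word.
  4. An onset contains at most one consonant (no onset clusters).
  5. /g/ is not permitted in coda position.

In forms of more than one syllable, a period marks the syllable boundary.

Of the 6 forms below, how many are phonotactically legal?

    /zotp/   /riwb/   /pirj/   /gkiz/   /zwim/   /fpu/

0

/zotp/ — violates constraint 2: syllable 1 coda /tp/ has 2 consonants (> 1) → phonotactically illegal
/riwb/ — violates constraint 2: syllable 1 coda /wb/ has 2 consonants (> 1) → phonotactically illegal
/pirj/ — violates constraint 2: syllable 1 coda /rj/ has 2 consonants (> 1) → phonotactically illegal
/gkiz/ — violates constraint 4: syllable 1 onset /gk/ has 2 consonants (> 1) → phonotactically illegal
/zwim/ — violates constraint 4: syllable 1 onset /zw/ has 2 consonants (> 1) → phonotactically illegal
/fpu/ — violates constraint 4: syllable 1 onset /fp/ has 2 consonants (> 1) → phonotactically illegal
No form is phonotactically legal → 0.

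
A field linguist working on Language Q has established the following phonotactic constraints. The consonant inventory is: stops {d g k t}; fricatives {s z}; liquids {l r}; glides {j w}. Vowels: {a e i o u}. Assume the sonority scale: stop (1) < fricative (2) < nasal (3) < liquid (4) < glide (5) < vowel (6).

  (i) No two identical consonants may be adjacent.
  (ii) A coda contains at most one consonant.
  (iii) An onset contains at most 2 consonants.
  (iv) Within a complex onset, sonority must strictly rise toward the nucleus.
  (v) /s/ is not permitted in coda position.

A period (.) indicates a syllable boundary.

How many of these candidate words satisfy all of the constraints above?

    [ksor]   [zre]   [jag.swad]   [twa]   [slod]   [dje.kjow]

[ksor] — σ1 onset /ks/ (1→2 rises), coda /r/ ok → permitted
[zre] — σ1 onset /zr/ (2→4 rises), coda /∅/ ok → permitted
[jag.swad] — σ1 onset /j/, coda /g/ ok; σ2 onset /sw/ (2→5 rises), coda /d/ ok → permitted
[twa] — σ1 onset /tw/ (1→5 rises), coda /∅/ ok → permitted
[slod] — σ1 onset /sl/ (2→4 rises), coda /d/ ok → permitted
[dje.kjow] — σ1 onset /dj/ (1→5 rises), coda /∅/ ok; σ2 onset /kj/ (1→5 rises), coda /w/ ok → permitted
Permitted: [ksor], [zre], [jag.swad], [twa], [slod], [dje.kjow] → 6.

6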